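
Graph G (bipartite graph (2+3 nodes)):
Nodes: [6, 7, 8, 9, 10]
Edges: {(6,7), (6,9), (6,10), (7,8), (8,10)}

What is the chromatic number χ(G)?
Clique number ω(G) = 2 (lower bound: χ ≥ ω).
The graph is bipartite (no odd cycle), so 2 colors suffice: χ(G) = 2.
A valid 2-coloring: color 1: [6, 8]; color 2: [7, 9, 10].

χ(G) = 2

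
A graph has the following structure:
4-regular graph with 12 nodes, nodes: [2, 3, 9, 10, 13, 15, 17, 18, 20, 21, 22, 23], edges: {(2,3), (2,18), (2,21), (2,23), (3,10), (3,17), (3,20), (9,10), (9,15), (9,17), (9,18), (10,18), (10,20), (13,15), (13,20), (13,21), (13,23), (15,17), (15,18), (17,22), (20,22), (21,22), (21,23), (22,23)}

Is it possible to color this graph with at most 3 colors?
No, G is not 3-colorable

Suppose a proper 3-coloring c exists. The clique [2, 21, 23] takes 3 distinct colors; by symmetry let c(2) = 1, c(21) = 2, c(23) = 3.
- Vertex 13: neighbors [21, 23] already have colors [2, 3] ⇒ c(13) = 1.
- Vertex 22: neighbors [21, 23] already have colors [2, 3] ⇒ c(22) = 1.
- Vertex 3: neighbors [2] already have colors [1]; try each remaining color.
- Case c(3) = 2:
  - Vertex 17: neighbors [22, 3] already have colors [1, 2] ⇒ c(17) = 3.
  - Vertex 15: neighbors [13, 17] already have colors [1, 3] ⇒ c(15) = 2.
  - Vertex 9: neighbors [15, 17] already have colors [2, 3] ⇒ c(9) = 1.
  - Vertex 10: neighbors [9, 3] already have colors [1, 2] ⇒ c(10) = 3.
  - Vertex 18: neighbors [2, 15, 10] already have colors [1, 2, 3] — all 3 colors blocked. Contradiction.
- Case c(3) = 3:
  - Vertex 17: neighbors [22, 3] already have colors [1, 3] ⇒ c(17) = 2.
  - Vertex 15: neighbors [13, 17] already have colors [1, 2] ⇒ c(15) = 3.
  - Vertex 9: neighbors [17, 15] already have colors [2, 3] ⇒ c(9) = 1.
  - Vertex 10: neighbors [9, 3] already have colors [1, 3] ⇒ c(10) = 2.
  - Vertex 18: neighbors [2, 10, 15] already have colors [1, 2, 3] — all 3 colors blocked. Contradiction.
Every case ends in a contradiction, so G has no proper 3-coloring (χ ≥ 4).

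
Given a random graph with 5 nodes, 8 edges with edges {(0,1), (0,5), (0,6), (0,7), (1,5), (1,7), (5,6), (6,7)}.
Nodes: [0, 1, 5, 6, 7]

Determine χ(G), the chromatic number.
χ(G) = 3

Clique number ω(G) = 3 (lower bound: χ ≥ ω).
The clique on [0, 1, 5] has size 3, forcing χ ≥ 3, and the coloring below uses 3 colors, so χ(G) = 3.
A valid 3-coloring: color 1: [0]; color 2: [5, 7]; color 3: [1, 6].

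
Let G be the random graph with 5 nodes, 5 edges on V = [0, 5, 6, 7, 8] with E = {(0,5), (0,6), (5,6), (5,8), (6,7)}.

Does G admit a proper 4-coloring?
A valid 4-coloring: color 1: [5, 7]; color 2: [6, 8]; color 3: [0].
(χ(G) = 3 ≤ 4.)

Yes, G is 4-colorable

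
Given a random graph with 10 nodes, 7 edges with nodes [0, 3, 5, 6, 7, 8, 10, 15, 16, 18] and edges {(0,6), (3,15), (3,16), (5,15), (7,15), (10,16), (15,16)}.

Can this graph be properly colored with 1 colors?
The clique on vertices [3, 15, 16] has size 3 > 1, so it alone needs 3 colors.

No, G is not 1-colorable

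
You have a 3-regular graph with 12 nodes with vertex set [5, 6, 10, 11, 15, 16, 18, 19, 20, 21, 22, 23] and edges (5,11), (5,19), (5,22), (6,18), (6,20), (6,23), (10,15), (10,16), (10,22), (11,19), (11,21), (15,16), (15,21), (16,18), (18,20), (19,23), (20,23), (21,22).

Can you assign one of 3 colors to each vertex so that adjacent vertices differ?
Yes, G is 3-colorable

A valid 3-coloring: color 1: [5, 10, 18, 21, 23]; color 2: [15, 19, 20, 22]; color 3: [6, 11, 16].
(χ(G) = 3 ≤ 3.)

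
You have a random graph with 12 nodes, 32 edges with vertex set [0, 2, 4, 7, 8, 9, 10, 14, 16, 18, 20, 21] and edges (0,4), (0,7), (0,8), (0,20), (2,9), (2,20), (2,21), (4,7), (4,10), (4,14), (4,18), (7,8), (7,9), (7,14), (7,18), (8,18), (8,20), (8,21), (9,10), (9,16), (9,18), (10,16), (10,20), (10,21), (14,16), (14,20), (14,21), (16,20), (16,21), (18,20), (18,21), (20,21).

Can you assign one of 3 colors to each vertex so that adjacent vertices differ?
The clique on vertices [8, 18, 20, 21] has size 4 > 3, so it alone needs 4 colors.

No, G is not 3-colorable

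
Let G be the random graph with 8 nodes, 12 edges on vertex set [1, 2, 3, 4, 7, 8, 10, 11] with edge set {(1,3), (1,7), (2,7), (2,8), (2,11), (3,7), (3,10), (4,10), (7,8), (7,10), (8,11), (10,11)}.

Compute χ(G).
χ(G) = 3

Clique number ω(G) = 3 (lower bound: χ ≥ ω).
The clique on [2, 8, 11] has size 3, forcing χ ≥ 3, and the coloring below uses 3 colors, so χ(G) = 3.
A valid 3-coloring: color 1: [4, 7, 11]; color 2: [1, 8, 10]; color 3: [2, 3].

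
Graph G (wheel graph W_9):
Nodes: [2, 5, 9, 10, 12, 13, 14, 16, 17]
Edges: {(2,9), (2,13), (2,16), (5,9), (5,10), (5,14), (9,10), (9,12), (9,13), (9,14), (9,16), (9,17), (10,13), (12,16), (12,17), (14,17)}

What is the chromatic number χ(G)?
χ(G) = 3

Clique number ω(G) = 3 (lower bound: χ ≥ ω).
The clique on [2, 9, 16] has size 3, forcing χ ≥ 3, and the coloring below uses 3 colors, so χ(G) = 3.
A valid 3-coloring: color 1: [9]; color 2: [2, 10, 12, 14]; color 3: [5, 13, 16, 17].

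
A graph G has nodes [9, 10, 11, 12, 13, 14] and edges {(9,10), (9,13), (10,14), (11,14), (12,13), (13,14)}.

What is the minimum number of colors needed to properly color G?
χ(G) = 2

Clique number ω(G) = 2 (lower bound: χ ≥ ω).
The graph is bipartite (no odd cycle), so 2 colors suffice: χ(G) = 2.
A valid 2-coloring: color 1: [10, 11, 13]; color 2: [9, 12, 14].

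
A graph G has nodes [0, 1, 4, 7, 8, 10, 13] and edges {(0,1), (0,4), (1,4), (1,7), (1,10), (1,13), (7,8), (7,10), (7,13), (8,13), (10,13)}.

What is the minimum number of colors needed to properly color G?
χ(G) = 4

Clique number ω(G) = 4 (lower bound: χ ≥ ω).
The clique on [1, 7, 10, 13] has size 4, forcing χ ≥ 4, and the coloring below uses 4 colors, so χ(G) = 4.
A valid 4-coloring: color 1: [1, 8]; color 2: [0, 7]; color 3: [4, 13]; color 4: [10].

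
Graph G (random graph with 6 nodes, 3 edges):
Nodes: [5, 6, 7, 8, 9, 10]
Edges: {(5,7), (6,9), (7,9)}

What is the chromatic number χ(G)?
Clique number ω(G) = 2 (lower bound: χ ≥ ω).
The graph is bipartite (no odd cycle), so 2 colors suffice: χ(G) = 2.
A valid 2-coloring: color 1: [6, 7, 8, 10]; color 2: [5, 9].

χ(G) = 2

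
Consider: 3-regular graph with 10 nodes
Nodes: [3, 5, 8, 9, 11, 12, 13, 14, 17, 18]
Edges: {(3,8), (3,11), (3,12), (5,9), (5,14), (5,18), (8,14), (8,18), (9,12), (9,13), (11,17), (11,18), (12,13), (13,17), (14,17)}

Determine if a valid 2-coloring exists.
The clique on vertices [9, 12, 13] has size 3 > 2, so it alone needs 3 colors.

No, G is not 2-colorable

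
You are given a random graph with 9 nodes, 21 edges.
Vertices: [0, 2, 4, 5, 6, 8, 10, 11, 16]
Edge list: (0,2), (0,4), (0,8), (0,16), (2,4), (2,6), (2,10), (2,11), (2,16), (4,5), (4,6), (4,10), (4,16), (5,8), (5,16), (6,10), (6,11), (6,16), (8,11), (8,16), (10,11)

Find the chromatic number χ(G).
χ(G) = 4

Clique number ω(G) = 4 (lower bound: χ ≥ ω).
The clique on [2, 6, 10, 11] has size 4, forcing χ ≥ 4, and the coloring below uses 4 colors, so χ(G) = 4.
A valid 4-coloring: color 1: [2, 8]; color 2: [4, 11]; color 3: [10, 16]; color 4: [0, 5, 6].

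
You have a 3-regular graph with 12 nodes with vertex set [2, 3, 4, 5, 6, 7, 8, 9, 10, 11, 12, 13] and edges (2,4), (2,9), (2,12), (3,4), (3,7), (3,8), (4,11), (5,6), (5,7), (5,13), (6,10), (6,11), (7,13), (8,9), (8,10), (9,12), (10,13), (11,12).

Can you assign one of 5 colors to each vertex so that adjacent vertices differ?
Yes, G is 5-colorable

A valid 5-coloring: color 1: [7, 9, 10, 11]; color 2: [4, 5, 8, 12]; color 3: [2, 3, 6, 13].
(χ(G) = 3 ≤ 5.)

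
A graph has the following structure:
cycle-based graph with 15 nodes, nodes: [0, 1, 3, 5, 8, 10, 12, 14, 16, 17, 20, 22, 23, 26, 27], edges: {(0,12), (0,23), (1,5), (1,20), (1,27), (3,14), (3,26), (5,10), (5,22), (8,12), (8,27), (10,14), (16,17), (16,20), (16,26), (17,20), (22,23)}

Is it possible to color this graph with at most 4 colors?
A valid 4-coloring: color 1: [5, 12, 14, 20, 23, 26, 27]; color 2: [0, 1, 3, 8, 10, 16, 22]; color 3: [17].
(χ(G) = 3 ≤ 4.)

Yes, G is 4-colorable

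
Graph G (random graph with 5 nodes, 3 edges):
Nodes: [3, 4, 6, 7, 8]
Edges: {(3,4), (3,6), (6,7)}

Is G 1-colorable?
Edge (3,4) forces its endpoints to differ, so 1 color is not enough.

No, G is not 1-colorable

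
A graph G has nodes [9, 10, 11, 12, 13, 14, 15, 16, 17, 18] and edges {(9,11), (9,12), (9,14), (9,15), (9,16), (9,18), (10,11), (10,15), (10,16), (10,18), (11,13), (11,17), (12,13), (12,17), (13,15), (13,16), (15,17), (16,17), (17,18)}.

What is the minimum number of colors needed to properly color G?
χ(G) = 2

Clique number ω(G) = 2 (lower bound: χ ≥ ω).
The graph is bipartite (no odd cycle), so 2 colors suffice: χ(G) = 2.
A valid 2-coloring: color 1: [9, 10, 13, 17]; color 2: [11, 12, 14, 15, 16, 18].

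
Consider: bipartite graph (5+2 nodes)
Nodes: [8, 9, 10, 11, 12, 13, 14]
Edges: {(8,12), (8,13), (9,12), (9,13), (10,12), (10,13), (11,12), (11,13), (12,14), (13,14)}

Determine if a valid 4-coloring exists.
Yes, G is 4-colorable

A valid 4-coloring: color 1: [12, 13]; color 2: [8, 9, 10, 11, 14].
(χ(G) = 2 ≤ 4.)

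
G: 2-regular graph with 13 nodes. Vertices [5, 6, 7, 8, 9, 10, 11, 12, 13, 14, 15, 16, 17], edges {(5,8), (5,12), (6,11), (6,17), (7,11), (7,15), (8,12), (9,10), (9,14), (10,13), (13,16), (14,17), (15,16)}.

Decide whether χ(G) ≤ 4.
A valid 4-coloring: color 1: [5, 9, 11, 13, 15, 17]; color 2: [6, 7, 10, 12, 14, 16]; color 3: [8].
(χ(G) = 3 ≤ 4.)

Yes, G is 4-colorable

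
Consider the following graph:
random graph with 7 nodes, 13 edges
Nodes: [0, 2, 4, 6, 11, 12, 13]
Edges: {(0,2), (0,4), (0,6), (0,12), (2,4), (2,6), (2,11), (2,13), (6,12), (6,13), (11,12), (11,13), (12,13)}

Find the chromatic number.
Clique number ω(G) = 3 (lower bound: χ ≥ ω).
The clique on [0, 2, 4] has size 3, forcing χ ≥ 3, and the coloring below uses 3 colors, so χ(G) = 3.
A valid 3-coloring: color 1: [2, 12]; color 2: [0, 13]; color 3: [4, 6, 11].

χ(G) = 3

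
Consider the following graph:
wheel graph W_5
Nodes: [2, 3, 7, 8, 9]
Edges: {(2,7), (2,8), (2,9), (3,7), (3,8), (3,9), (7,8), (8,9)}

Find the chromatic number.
Clique number ω(G) = 3 (lower bound: χ ≥ ω).
The clique on [2, 8, 9] has size 3, forcing χ ≥ 3, and the coloring below uses 3 colors, so χ(G) = 3.
A valid 3-coloring: color 1: [8]; color 2: [7, 9]; color 3: [2, 3].

χ(G) = 3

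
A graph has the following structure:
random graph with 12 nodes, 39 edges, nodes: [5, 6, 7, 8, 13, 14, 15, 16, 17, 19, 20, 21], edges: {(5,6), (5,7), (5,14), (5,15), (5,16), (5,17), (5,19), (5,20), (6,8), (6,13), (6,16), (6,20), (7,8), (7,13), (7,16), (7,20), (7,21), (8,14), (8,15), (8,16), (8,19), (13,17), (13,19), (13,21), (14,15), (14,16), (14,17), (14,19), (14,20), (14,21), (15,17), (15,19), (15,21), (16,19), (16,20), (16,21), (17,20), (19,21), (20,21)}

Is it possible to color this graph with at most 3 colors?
No, G is not 3-colorable

The clique on vertices [8, 14, 16, 19] has size 4 > 3, so it alone needs 4 colors.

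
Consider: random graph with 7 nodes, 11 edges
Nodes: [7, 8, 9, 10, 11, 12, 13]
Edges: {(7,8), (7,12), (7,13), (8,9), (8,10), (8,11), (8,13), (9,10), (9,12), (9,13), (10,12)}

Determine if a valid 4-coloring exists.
A valid 4-coloring: color 1: [8, 12]; color 2: [7, 9, 11]; color 3: [10, 13].
(χ(G) = 3 ≤ 4.)

Yes, G is 4-colorable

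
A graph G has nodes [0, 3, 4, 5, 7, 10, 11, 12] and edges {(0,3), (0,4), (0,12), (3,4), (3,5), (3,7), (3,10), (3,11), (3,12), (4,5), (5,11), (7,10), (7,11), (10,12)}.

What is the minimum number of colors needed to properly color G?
Clique number ω(G) = 3 (lower bound: χ ≥ ω).
Odd cycle [5, 4, 0, 12, 10, 7, 11] needs 3 colors (χ ≥ 3).
Vertex 3 is adjacent to every vertex of [0, 4, 5, 7, 10, 11, 12], which already need 3 colors among themselves, so 3 needs a new color (χ ≥ 4).
The coloring below uses 4 colors, so χ(G) = 4.
A valid 4-coloring: color 1: [3]; color 2: [0, 5, 7]; color 3: [4, 11, 12]; color 4: [10].

χ(G) = 4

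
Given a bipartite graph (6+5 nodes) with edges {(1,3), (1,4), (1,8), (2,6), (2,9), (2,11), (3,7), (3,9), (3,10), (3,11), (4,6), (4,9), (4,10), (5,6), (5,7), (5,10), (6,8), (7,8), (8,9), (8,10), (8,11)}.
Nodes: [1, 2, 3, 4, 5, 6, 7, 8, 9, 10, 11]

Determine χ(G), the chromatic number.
Clique number ω(G) = 2 (lower bound: χ ≥ ω).
The graph is bipartite (no odd cycle), so 2 colors suffice: χ(G) = 2.
A valid 2-coloring: color 1: [2, 3, 4, 5, 8]; color 2: [1, 6, 7, 9, 10, 11].

χ(G) = 2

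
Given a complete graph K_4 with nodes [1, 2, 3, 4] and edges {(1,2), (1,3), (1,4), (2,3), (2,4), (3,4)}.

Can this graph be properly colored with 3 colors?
The clique on vertices [1, 2, 3, 4] has size 4 > 3, so it alone needs 4 colors.

No, G is not 3-colorable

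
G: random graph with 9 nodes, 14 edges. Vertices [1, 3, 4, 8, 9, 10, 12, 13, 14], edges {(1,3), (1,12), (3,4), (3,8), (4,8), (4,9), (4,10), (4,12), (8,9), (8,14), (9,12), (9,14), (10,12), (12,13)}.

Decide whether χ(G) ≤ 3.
Yes, G is 3-colorable

A valid 3-coloring: color 1: [8, 12]; color 2: [1, 4, 13, 14]; color 3: [3, 9, 10].
(χ(G) = 3 ≤ 3.)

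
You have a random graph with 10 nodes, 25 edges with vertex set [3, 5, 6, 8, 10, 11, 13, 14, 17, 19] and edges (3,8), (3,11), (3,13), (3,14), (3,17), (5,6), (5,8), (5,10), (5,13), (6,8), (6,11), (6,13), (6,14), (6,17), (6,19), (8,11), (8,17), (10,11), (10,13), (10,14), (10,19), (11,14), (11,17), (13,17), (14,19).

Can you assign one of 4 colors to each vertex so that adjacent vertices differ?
A valid 4-coloring: color 1: [3, 6, 10]; color 2: [5, 11, 19]; color 3: [8, 13, 14]; color 4: [17].
(χ(G) = 4 ≤ 4.)

Yes, G is 4-colorable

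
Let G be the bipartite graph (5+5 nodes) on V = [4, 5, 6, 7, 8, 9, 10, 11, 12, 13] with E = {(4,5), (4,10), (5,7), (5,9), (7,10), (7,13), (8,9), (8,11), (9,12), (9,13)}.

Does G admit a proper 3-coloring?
A valid 3-coloring: color 1: [4, 6, 7, 9, 11]; color 2: [5, 8, 10, 12, 13].
(χ(G) = 2 ≤ 3.)

Yes, G is 3-colorable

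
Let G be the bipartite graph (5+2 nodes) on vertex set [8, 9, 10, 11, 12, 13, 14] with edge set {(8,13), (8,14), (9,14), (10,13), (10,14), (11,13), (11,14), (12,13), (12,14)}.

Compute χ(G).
Clique number ω(G) = 2 (lower bound: χ ≥ ω).
The graph is bipartite (no odd cycle), so 2 colors suffice: χ(G) = 2.
A valid 2-coloring: color 1: [13, 14]; color 2: [8, 9, 10, 11, 12].

χ(G) = 2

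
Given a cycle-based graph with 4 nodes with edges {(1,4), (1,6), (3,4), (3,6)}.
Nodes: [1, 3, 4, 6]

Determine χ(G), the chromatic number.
Clique number ω(G) = 2 (lower bound: χ ≥ ω).
The graph is bipartite (no odd cycle), so 2 colors suffice: χ(G) = 2.
A valid 2-coloring: color 1: [1, 3]; color 2: [4, 6].

χ(G) = 2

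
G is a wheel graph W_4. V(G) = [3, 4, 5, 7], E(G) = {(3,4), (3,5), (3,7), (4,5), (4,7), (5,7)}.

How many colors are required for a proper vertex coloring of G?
χ(G) = 4

Clique number ω(G) = 4 (lower bound: χ ≥ ω).
The clique on [3, 4, 5, 7] has size 4, forcing χ ≥ 4, and the coloring below uses 4 colors, so χ(G) = 4.
A valid 4-coloring: color 1: [7]; color 2: [3]; color 3: [4]; color 4: [5].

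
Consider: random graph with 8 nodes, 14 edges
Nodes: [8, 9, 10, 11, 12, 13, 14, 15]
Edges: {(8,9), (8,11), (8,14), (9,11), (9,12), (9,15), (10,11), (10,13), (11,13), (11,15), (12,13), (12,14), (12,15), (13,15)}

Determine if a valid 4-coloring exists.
Yes, G is 4-colorable

A valid 4-coloring: color 1: [11, 12]; color 2: [9, 13, 14]; color 3: [8, 10, 15].
(χ(G) = 3 ≤ 4.)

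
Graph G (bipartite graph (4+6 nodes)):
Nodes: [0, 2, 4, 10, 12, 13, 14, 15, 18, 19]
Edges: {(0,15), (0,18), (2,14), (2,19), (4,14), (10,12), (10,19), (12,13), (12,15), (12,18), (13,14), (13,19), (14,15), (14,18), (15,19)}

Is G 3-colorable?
A valid 3-coloring: color 1: [0, 12, 14, 19]; color 2: [2, 4, 10, 13, 15, 18].
(χ(G) = 2 ≤ 3.)

Yes, G is 3-colorable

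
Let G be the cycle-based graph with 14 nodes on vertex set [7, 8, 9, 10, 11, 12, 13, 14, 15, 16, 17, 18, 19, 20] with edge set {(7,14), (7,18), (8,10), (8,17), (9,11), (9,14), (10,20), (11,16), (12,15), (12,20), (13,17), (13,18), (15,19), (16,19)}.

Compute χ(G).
Clique number ω(G) = 2 (lower bound: χ ≥ ω).
The graph is bipartite (no odd cycle), so 2 colors suffice: χ(G) = 2.
A valid 2-coloring: color 1: [7, 8, 9, 13, 15, 16, 20]; color 2: [10, 11, 12, 14, 17, 18, 19].

χ(G) = 2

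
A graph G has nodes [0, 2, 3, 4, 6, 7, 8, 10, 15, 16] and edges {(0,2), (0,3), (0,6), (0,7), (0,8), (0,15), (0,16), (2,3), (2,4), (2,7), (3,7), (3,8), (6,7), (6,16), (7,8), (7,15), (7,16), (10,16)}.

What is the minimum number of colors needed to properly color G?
Clique number ω(G) = 4 (lower bound: χ ≥ ω).
The clique on [0, 6, 7, 16] has size 4, forcing χ ≥ 4, and the coloring below uses 4 colors, so χ(G) = 4.
A valid 4-coloring: color 1: [0, 4, 10]; color 2: [7]; color 3: [3, 15, 16]; color 4: [2, 6, 8].

χ(G) = 4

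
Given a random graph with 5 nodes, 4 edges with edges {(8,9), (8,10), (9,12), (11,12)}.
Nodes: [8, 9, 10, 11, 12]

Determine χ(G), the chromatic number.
Clique number ω(G) = 2 (lower bound: χ ≥ ω).
The graph is bipartite (no odd cycle), so 2 colors suffice: χ(G) = 2.
A valid 2-coloring: color 1: [9, 10, 11]; color 2: [8, 12].

χ(G) = 2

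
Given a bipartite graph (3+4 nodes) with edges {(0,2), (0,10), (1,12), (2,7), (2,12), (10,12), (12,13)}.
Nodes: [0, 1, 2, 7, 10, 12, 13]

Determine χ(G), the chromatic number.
Clique number ω(G) = 2 (lower bound: χ ≥ ω).
The graph is bipartite (no odd cycle), so 2 colors suffice: χ(G) = 2.
A valid 2-coloring: color 1: [0, 7, 12]; color 2: [1, 2, 10, 13].

χ(G) = 2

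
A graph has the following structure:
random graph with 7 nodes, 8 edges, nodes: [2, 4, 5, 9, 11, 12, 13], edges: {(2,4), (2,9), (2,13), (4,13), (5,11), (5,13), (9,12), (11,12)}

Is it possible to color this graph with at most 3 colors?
Yes, G is 3-colorable

A valid 3-coloring: color 1: [9, 11, 13]; color 2: [2, 5, 12]; color 3: [4].
(χ(G) = 3 ≤ 3.)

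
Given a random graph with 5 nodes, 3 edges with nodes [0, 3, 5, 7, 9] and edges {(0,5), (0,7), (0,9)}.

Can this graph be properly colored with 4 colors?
Yes, G is 4-colorable

A valid 4-coloring: color 1: [0, 3]; color 2: [5, 7, 9].
(χ(G) = 2 ≤ 4.)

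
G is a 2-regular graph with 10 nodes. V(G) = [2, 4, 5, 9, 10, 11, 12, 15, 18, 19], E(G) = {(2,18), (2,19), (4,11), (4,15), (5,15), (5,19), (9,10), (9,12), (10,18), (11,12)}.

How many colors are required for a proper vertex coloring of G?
χ(G) = 2

Clique number ω(G) = 2 (lower bound: χ ≥ ω).
The graph is bipartite (no odd cycle), so 2 colors suffice: χ(G) = 2.
A valid 2-coloring: color 1: [9, 11, 15, 18, 19]; color 2: [2, 4, 5, 10, 12].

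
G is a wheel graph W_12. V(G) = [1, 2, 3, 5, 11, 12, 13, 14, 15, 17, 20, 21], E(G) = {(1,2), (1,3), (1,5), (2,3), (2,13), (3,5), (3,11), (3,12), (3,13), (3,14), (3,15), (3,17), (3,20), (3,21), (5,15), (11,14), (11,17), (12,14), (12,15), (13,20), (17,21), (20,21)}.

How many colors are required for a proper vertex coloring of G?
Clique number ω(G) = 3 (lower bound: χ ≥ ω).
Odd cycle [5, 1, 2, 13, 20, 21, 17, 11, 14, 12, 15] needs 3 colors (χ ≥ 3).
Vertex 3 is adjacent to every vertex of [1, 2, 5, 11, 12, 13, 14, 15, 17, 20, 21], which already need 3 colors among themselves, so 3 needs a new color (χ ≥ 4).
The coloring below uses 4 colors, so χ(G) = 4.
A valid 4-coloring: color 1: [3]; color 2: [2, 5, 12, 17, 20]; color 3: [1, 11, 13, 15, 21]; color 4: [14].

χ(G) = 4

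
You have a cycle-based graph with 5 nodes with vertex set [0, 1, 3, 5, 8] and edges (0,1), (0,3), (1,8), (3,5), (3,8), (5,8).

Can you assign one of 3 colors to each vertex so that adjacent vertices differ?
A valid 3-coloring: color 1: [0, 8]; color 2: [1, 3]; color 3: [5].
(χ(G) = 3 ≤ 3.)

Yes, G is 3-colorable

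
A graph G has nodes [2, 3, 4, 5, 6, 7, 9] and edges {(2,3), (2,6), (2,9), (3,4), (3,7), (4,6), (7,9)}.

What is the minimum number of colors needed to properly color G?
Clique number ω(G) = 2 (lower bound: χ ≥ ω).
The graph is bipartite (no odd cycle), so 2 colors suffice: χ(G) = 2.
A valid 2-coloring: color 1: [2, 4, 5, 7]; color 2: [3, 6, 9].

χ(G) = 2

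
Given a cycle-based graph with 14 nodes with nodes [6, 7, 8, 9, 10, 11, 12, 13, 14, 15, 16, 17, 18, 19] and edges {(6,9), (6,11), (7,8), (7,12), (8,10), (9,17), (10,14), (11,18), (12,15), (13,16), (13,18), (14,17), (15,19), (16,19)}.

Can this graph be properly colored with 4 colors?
Yes, G is 4-colorable

A valid 4-coloring: color 1: [6, 7, 10, 15, 16, 17, 18]; color 2: [8, 9, 11, 12, 13, 14, 19].
(χ(G) = 2 ≤ 4.)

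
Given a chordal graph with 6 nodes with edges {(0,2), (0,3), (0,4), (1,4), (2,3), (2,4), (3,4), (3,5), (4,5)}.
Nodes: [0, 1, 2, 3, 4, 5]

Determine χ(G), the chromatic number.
Clique number ω(G) = 4 (lower bound: χ ≥ ω).
The clique on [0, 2, 3, 4] has size 4, forcing χ ≥ 4, and the coloring below uses 4 colors, so χ(G) = 4.
A valid 4-coloring: color 1: [4]; color 2: [1, 3]; color 3: [0, 5]; color 4: [2].

χ(G) = 4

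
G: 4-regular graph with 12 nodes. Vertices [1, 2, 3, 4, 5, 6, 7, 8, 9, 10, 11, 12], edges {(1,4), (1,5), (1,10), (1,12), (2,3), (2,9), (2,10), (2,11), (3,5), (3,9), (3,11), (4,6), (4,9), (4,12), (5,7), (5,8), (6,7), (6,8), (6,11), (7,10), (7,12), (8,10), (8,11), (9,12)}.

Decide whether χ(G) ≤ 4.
A valid 4-coloring: color 1: [1, 3, 7, 8]; color 2: [2, 5, 6, 12]; color 3: [4, 10, 11]; color 4: [9].
(χ(G) = 4 ≤ 4.)

Yes, G is 4-colorable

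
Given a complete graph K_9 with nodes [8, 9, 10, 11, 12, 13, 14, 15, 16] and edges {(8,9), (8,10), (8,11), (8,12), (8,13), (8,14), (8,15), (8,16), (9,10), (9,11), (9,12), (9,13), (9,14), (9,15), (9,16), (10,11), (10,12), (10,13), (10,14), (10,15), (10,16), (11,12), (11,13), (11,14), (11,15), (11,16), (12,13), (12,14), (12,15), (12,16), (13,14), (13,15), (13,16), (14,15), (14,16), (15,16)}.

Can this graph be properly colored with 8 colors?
No, G is not 8-colorable

The clique on vertices [8, 9, 10, 11, 12, 13, 14, 15, 16] has size 9 > 8, so it alone needs 9 colors.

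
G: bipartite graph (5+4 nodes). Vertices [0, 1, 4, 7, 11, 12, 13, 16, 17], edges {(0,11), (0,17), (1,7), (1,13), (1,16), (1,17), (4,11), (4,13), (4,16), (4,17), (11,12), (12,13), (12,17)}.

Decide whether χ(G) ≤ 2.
A valid 2-coloring: color 1: [7, 11, 13, 16, 17]; color 2: [0, 1, 4, 12].
(χ(G) = 2 ≤ 2.)

Yes, G is 2-colorable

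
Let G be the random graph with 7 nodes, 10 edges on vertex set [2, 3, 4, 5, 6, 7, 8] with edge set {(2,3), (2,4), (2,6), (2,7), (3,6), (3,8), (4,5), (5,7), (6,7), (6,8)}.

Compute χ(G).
χ(G) = 3

Clique number ω(G) = 3 (lower bound: χ ≥ ω).
The clique on [3, 6, 8] has size 3, forcing χ ≥ 3, and the coloring below uses 3 colors, so χ(G) = 3.
A valid 3-coloring: color 1: [5, 6]; color 2: [2, 8]; color 3: [3, 4, 7].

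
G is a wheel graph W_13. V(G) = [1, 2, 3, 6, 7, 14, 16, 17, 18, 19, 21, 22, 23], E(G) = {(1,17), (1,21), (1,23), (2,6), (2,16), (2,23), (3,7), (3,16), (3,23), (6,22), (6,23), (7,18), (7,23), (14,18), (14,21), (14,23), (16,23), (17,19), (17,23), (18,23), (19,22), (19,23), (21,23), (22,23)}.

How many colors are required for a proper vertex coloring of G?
χ(G) = 3

Clique number ω(G) = 3 (lower bound: χ ≥ ω).
The clique on [1, 17, 23] has size 3, forcing χ ≥ 3, and the coloring below uses 3 colors, so χ(G) = 3.
A valid 3-coloring: color 1: [23]; color 2: [2, 3, 17, 18, 21, 22]; color 3: [1, 6, 7, 14, 16, 19].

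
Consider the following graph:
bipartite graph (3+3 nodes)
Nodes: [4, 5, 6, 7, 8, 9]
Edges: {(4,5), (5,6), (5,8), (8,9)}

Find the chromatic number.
χ(G) = 2

Clique number ω(G) = 2 (lower bound: χ ≥ ω).
The graph is bipartite (no odd cycle), so 2 colors suffice: χ(G) = 2.
A valid 2-coloring: color 1: [5, 7, 9]; color 2: [4, 6, 8].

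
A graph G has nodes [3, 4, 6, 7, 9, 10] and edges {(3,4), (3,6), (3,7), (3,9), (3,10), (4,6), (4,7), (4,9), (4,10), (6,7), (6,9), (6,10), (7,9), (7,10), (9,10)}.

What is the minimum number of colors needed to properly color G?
χ(G) = 6

Clique number ω(G) = 6 (lower bound: χ ≥ ω).
The clique on [3, 4, 6, 7, 9, 10] has size 6, forcing χ ≥ 6, and the coloring below uses 6 colors, so χ(G) = 6.
A valid 6-coloring: color 1: [3]; color 2: [9]; color 3: [4]; color 4: [10]; color 5: [7]; color 6: [6].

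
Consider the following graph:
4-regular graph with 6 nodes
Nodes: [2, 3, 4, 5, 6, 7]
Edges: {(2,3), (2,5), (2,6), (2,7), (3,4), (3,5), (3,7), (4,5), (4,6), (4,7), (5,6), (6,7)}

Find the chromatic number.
Clique number ω(G) = 3 (lower bound: χ ≥ ω).
The clique on [2, 3, 5] has size 3, forcing χ ≥ 3, and the coloring below uses 3 colors, so χ(G) = 3.
A valid 3-coloring: color 1: [2, 4]; color 2: [3, 6]; color 3: [5, 7].

χ(G) = 3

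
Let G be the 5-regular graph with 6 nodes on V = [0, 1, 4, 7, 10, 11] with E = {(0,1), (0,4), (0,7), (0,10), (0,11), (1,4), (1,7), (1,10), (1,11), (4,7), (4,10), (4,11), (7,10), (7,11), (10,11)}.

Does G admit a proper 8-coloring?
A valid 8-coloring: color 1: [7]; color 2: [10]; color 3: [11]; color 4: [0]; color 5: [1]; color 6: [4].
(χ(G) = 6 ≤ 8.)

Yes, G is 8-colorable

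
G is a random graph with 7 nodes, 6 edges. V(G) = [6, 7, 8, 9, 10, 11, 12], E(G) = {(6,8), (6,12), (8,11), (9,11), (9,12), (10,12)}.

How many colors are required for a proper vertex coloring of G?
χ(G) = 3

Clique number ω(G) = 2 (lower bound: χ ≥ ω).
Odd cycle [6, 12, 9, 11, 8] needs 3 colors (χ ≥ 3).
The coloring below uses 3 colors, so χ(G) = 3.
A valid 3-coloring: color 1: [7, 11, 12]; color 2: [8, 9, 10]; color 3: [6].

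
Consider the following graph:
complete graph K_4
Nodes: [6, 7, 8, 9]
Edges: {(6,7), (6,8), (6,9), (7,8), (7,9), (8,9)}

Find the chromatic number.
Clique number ω(G) = 4 (lower bound: χ ≥ ω).
The clique on [6, 7, 8, 9] has size 4, forcing χ ≥ 4, and the coloring below uses 4 colors, so χ(G) = 4.
A valid 4-coloring: color 1: [6]; color 2: [7]; color 3: [8]; color 4: [9].

χ(G) = 4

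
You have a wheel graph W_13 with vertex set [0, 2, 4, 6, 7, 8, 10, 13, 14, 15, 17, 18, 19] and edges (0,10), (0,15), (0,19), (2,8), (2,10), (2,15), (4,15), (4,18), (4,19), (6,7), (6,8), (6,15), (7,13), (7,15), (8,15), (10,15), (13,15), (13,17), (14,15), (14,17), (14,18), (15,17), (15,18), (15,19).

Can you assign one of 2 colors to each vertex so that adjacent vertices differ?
No, G is not 2-colorable

The clique on vertices [0, 10, 15] has size 3 > 2, so it alone needs 3 colors.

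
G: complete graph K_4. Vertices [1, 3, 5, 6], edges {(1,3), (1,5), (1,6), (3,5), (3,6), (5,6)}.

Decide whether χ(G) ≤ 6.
Yes, G is 6-colorable

A valid 6-coloring: color 1: [1]; color 2: [3]; color 3: [5]; color 4: [6].
(χ(G) = 4 ≤ 6.)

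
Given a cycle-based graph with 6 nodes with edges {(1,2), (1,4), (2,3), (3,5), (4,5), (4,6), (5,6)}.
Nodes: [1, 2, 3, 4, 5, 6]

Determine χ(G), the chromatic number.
χ(G) = 3

Clique number ω(G) = 3 (lower bound: χ ≥ ω).
The clique on [4, 5, 6] has size 3, forcing χ ≥ 3, and the coloring below uses 3 colors, so χ(G) = 3.
A valid 3-coloring: color 1: [2, 4]; color 2: [1, 5]; color 3: [3, 6].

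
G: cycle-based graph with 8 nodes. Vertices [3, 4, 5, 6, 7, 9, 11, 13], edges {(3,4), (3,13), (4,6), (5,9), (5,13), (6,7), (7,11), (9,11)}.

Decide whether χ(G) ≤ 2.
Yes, G is 2-colorable

A valid 2-coloring: color 1: [3, 5, 6, 11]; color 2: [4, 7, 9, 13].
(χ(G) = 2 ≤ 2.)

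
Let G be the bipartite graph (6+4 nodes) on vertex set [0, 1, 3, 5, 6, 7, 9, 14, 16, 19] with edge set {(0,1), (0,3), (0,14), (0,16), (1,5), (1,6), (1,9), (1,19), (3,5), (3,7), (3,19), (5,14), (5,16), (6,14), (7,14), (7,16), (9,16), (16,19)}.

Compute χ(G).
Clique number ω(G) = 2 (lower bound: χ ≥ ω).
The graph is bipartite (no odd cycle), so 2 colors suffice: χ(G) = 2.
A valid 2-coloring: color 1: [1, 3, 14, 16]; color 2: [0, 5, 6, 7, 9, 19].

χ(G) = 2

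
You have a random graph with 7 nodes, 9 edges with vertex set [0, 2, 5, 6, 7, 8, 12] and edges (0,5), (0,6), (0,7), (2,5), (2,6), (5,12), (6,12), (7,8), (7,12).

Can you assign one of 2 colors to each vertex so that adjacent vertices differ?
A valid 2-coloring: color 1: [5, 6, 7]; color 2: [0, 2, 8, 12].
(χ(G) = 2 ≤ 2.)

Yes, G is 2-colorable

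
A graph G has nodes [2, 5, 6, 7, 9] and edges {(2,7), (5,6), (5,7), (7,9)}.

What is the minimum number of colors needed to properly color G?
Clique number ω(G) = 2 (lower bound: χ ≥ ω).
The graph is bipartite (no odd cycle), so 2 colors suffice: χ(G) = 2.
A valid 2-coloring: color 1: [6, 7]; color 2: [2, 5, 9].

χ(G) = 2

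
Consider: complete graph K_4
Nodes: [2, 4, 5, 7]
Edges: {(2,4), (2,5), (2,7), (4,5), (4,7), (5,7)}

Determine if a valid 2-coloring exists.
The clique on vertices [2, 4, 5, 7] has size 4 > 2, so it alone needs 4 colors.

No, G is not 2-colorable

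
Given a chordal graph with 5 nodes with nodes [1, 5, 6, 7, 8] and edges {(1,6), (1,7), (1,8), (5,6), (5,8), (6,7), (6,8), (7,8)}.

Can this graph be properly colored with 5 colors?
A valid 5-coloring: color 1: [6]; color 2: [8]; color 3: [1, 5]; color 4: [7].
(χ(G) = 4 ≤ 5.)

Yes, G is 5-colorable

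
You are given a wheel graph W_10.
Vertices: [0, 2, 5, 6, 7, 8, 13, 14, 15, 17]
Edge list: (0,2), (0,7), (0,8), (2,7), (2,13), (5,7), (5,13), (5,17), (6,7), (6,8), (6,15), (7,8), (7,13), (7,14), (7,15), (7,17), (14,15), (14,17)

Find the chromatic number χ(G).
Clique number ω(G) = 3 (lower bound: χ ≥ ω).
Odd cycle [5, 17, 14, 15, 6, 8, 0, 2, 13] needs 3 colors (χ ≥ 3).
Vertex 7 is adjacent to every vertex of [0, 2, 5, 6, 8, 13, 14, 15, 17], which already need 3 colors among themselves, so 7 needs a new color (χ ≥ 4).
The coloring below uses 4 colors, so χ(G) = 4.
A valid 4-coloring: color 1: [7]; color 2: [2, 5, 6, 14]; color 3: [8, 13, 15, 17]; color 4: [0].

χ(G) = 4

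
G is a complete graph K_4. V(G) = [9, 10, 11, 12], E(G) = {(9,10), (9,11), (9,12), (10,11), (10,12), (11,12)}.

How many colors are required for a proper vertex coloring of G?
Clique number ω(G) = 4 (lower bound: χ ≥ ω).
The clique on [9, 10, 11, 12] has size 4, forcing χ ≥ 4, and the coloring below uses 4 colors, so χ(G) = 4.
A valid 4-coloring: color 1: [12]; color 2: [9]; color 3: [10]; color 4: [11].

χ(G) = 4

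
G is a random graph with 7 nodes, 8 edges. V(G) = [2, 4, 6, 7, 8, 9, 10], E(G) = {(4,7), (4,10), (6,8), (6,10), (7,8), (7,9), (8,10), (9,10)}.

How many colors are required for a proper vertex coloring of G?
Clique number ω(G) = 3 (lower bound: χ ≥ ω).
The clique on [6, 8, 10] has size 3, forcing χ ≥ 3, and the coloring below uses 3 colors, so χ(G) = 3.
A valid 3-coloring: color 1: [2, 7, 10]; color 2: [4, 8, 9]; color 3: [6].

χ(G) = 3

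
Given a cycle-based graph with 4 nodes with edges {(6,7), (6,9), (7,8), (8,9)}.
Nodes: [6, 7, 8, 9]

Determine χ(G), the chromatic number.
χ(G) = 2

Clique number ω(G) = 2 (lower bound: χ ≥ ω).
The graph is bipartite (no odd cycle), so 2 colors suffice: χ(G) = 2.
A valid 2-coloring: color 1: [6, 8]; color 2: [7, 9].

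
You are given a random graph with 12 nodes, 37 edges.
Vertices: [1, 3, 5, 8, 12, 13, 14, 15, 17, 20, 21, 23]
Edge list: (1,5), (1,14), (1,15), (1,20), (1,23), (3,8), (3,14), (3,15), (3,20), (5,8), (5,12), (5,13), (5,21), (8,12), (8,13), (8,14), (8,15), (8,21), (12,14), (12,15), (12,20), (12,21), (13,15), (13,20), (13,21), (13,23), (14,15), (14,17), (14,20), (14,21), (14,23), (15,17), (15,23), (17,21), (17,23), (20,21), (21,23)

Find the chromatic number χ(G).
χ(G) = 4

Clique number ω(G) = 4 (lower bound: χ ≥ ω).
The clique on [5, 8, 13, 21] has size 4, forcing χ ≥ 4, and the coloring below uses 4 colors, so χ(G) = 4.
A valid 4-coloring: color 1: [5, 14]; color 2: [15, 21]; color 3: [8, 20, 23]; color 4: [1, 3, 12, 13, 17].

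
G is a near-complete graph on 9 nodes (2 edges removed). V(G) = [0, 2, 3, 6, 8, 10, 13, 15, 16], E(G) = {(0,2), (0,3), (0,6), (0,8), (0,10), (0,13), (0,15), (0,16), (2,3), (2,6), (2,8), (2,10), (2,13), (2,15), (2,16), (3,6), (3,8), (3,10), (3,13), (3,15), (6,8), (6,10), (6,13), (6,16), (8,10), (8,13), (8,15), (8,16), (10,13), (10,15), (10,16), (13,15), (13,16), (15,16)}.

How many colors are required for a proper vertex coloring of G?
χ(G) = 7

Clique number ω(G) = 7 (lower bound: χ ≥ ω).
The clique on [0, 2, 6, 8, 10, 13, 16] has size 7, forcing χ ≥ 7, and the coloring below uses 7 colors, so χ(G) = 7.
A valid 7-coloring: color 1: [8]; color 2: [2]; color 3: [10]; color 4: [0]; color 5: [13]; color 6: [6, 15]; color 7: [3, 16].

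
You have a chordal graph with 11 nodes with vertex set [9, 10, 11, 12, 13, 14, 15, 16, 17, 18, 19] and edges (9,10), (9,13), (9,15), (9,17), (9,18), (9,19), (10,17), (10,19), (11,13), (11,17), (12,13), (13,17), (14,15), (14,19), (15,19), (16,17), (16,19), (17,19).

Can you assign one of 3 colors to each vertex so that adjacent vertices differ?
No, G is not 3-colorable

The clique on vertices [9, 10, 17, 19] has size 4 > 3, so it alone needs 4 colors.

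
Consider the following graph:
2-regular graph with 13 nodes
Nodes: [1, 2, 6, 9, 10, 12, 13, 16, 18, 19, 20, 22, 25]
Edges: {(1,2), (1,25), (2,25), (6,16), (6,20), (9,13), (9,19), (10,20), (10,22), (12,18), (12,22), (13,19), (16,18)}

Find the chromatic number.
Clique number ω(G) = 3 (lower bound: χ ≥ ω).
The clique on [1, 2, 25] has size 3, forcing χ ≥ 3, and the coloring below uses 3 colors, so χ(G) = 3.
A valid 3-coloring: color 1: [2, 16, 19, 20, 22]; color 2: [6, 9, 10, 12, 25]; color 3: [1, 13, 18].

χ(G) = 3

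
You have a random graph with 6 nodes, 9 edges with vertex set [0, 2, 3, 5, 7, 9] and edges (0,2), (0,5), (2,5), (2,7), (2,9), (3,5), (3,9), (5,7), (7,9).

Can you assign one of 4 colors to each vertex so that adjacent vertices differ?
Yes, G is 4-colorable

A valid 4-coloring: color 1: [5, 9]; color 2: [2, 3]; color 3: [0, 7].
(χ(G) = 3 ≤ 4.)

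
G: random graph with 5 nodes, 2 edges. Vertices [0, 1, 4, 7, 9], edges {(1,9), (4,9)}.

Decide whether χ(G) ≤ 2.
A valid 2-coloring: color 1: [0, 7, 9]; color 2: [1, 4].
(χ(G) = 2 ≤ 2.)

Yes, G is 2-colorable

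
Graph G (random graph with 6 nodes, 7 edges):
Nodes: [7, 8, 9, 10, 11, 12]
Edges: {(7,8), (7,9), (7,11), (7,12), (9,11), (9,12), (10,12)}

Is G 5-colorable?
A valid 5-coloring: color 1: [7, 10]; color 2: [8, 9]; color 3: [11, 12].
(χ(G) = 3 ≤ 5.)

Yes, G is 5-colorable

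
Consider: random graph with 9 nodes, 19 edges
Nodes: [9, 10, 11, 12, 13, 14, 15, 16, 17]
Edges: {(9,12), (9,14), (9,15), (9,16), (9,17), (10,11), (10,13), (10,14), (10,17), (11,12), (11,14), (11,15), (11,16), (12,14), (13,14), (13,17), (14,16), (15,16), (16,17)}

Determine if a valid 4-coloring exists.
A valid 4-coloring: color 1: [14, 15, 17]; color 2: [9, 11, 13]; color 3: [10, 12, 16].
(χ(G) = 3 ≤ 4.)

Yes, G is 4-colorable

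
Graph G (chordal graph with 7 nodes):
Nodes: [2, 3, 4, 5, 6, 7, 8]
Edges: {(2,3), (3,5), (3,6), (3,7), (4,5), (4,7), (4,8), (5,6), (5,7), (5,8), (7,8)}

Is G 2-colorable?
The clique on vertices [4, 5, 7, 8] has size 4 > 2, so it alone needs 4 colors.

No, G is not 2-colorable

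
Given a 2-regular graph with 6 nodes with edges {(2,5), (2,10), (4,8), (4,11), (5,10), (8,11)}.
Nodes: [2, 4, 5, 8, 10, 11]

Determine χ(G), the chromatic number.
χ(G) = 3

Clique number ω(G) = 3 (lower bound: χ ≥ ω).
The clique on [4, 8, 11] has size 3, forcing χ ≥ 3, and the coloring below uses 3 colors, so χ(G) = 3.
A valid 3-coloring: color 1: [2, 8]; color 2: [4, 5]; color 3: [10, 11].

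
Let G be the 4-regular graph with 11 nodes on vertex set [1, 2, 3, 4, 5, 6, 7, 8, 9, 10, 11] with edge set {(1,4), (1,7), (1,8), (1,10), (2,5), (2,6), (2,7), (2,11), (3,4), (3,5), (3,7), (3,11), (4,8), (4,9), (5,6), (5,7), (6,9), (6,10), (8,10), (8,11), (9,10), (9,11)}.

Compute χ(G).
χ(G) = 3

Clique number ω(G) = 3 (lower bound: χ ≥ ω).
The clique on [1, 8, 10] has size 3, forcing χ ≥ 3, and the coloring below uses 3 colors, so χ(G) = 3.
A valid 3-coloring: color 1: [1, 2, 3, 9]; color 2: [4, 5, 10, 11]; color 3: [6, 7, 8].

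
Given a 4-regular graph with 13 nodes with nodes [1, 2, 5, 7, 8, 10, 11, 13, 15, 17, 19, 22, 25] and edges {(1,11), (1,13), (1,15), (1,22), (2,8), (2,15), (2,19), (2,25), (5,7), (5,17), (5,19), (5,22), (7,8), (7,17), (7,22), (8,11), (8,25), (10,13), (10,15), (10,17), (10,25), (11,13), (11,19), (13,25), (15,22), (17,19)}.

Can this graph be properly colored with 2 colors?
No, G is not 2-colorable

The clique on vertices [1, 11, 13] has size 3 > 2, so it alone needs 3 colors.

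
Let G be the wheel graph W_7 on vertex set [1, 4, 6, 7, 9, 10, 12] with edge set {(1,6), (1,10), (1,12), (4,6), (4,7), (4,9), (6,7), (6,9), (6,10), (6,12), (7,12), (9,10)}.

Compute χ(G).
Clique number ω(G) = 3 (lower bound: χ ≥ ω).
The clique on [1, 6, 10] has size 3, forcing χ ≥ 3, and the coloring below uses 3 colors, so χ(G) = 3.
A valid 3-coloring: color 1: [6]; color 2: [1, 7, 9]; color 3: [4, 10, 12].

χ(G) = 3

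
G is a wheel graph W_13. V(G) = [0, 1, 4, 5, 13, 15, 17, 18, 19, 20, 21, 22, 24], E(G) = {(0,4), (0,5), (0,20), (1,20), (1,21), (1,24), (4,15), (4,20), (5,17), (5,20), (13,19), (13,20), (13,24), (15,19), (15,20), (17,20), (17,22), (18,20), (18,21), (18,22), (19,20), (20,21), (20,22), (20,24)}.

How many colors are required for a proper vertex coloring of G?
χ(G) = 3

Clique number ω(G) = 3 (lower bound: χ ≥ ω).
The clique on [0, 4, 20] has size 3, forcing χ ≥ 3, and the coloring below uses 3 colors, so χ(G) = 3.
A valid 3-coloring: color 1: [20]; color 2: [0, 1, 13, 15, 17, 18]; color 3: [4, 5, 19, 21, 22, 24].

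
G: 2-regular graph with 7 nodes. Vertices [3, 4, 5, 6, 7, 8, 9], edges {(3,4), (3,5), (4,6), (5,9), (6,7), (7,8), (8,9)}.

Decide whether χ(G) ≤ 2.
Odd cycle [6, 4, 3, 5, 9, 8, 7] needs 3 colors (χ ≥ 3).
Hence χ(G) ≥ 3 > 2, so no proper 2-coloring exists.

No, G is not 2-colorable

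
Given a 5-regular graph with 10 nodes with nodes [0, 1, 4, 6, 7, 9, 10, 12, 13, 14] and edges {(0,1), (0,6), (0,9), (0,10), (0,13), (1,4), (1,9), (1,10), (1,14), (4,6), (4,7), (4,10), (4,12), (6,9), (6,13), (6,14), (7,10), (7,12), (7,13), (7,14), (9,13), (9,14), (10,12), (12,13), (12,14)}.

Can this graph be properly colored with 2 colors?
The clique on vertices [0, 6, 9, 13] has size 4 > 2, so it alone needs 4 colors.

No, G is not 2-colorable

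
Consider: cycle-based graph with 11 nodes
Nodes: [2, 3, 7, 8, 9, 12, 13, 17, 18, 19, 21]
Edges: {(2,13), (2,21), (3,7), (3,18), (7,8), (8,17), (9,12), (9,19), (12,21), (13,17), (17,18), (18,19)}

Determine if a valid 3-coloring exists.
A valid 3-coloring: color 1: [2, 7, 12, 17, 19]; color 2: [8, 9, 13, 18, 21]; color 3: [3].
(χ(G) = 3 ≤ 3.)

Yes, G is 3-colorable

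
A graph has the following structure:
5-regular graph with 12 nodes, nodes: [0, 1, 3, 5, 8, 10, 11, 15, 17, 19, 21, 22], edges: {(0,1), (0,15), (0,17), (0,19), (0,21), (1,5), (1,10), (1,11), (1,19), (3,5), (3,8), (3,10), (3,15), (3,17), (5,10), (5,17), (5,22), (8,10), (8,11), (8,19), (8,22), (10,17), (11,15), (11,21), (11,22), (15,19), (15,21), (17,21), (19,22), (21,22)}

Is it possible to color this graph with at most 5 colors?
A valid 5-coloring: color 1: [0, 10, 11]; color 2: [5, 8, 21]; color 3: [1, 15, 17, 22]; color 4: [3, 19].
(χ(G) = 4 ≤ 5.)

Yes, G is 5-colorable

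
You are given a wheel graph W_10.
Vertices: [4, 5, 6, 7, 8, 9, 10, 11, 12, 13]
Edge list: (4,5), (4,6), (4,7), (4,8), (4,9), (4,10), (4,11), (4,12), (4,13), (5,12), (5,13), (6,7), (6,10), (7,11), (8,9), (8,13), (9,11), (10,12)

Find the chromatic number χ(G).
χ(G) = 4

Clique number ω(G) = 3 (lower bound: χ ≥ ω).
Odd cycle [7, 11, 9, 8, 13, 5, 12, 10, 6] needs 3 colors (χ ≥ 3).
Vertex 4 is adjacent to every vertex of [5, 6, 7, 8, 9, 10, 11, 12, 13], which already need 3 colors among themselves, so 4 needs a new color (χ ≥ 4).
The coloring below uses 4 colors, so χ(G) = 4.
A valid 4-coloring: color 1: [4]; color 2: [7, 9, 10, 13]; color 3: [5, 6, 8, 11]; color 4: [12].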